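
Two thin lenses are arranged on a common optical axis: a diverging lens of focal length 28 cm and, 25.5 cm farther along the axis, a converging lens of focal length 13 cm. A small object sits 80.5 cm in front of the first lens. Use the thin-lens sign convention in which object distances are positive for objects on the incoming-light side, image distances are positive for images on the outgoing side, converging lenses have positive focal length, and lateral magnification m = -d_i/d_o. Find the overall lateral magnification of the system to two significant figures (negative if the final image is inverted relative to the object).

Lens 1: 1/d_i1 = 1/f_1 - 1/d_o1 = 1/(-28) - 1/80.5 = -0.04814 cm^-1, so d_i1 = -20.774 cm.
m_1 = -(-20.774)/80.5 = 0.2581.
The intermediate image is virtual, 20.774 cm to the left of lens 1, so d_o2 = L - d_i1 = 25.5 - (-20.774) = 46.274 cm.
Lens 2: 1/d_i2 = 1/f_2 - 1/d_o2 = 1/13 - 1/(46.274) = 0.05531 cm^-1, so d_i2 = 18.079 cm.
m_2 = -(18.079)/(46.274) = -0.3907.
The system's lateral magnification is m_1 m_2 = (0.2581)(-0.3907) = -0.1008.

-0.10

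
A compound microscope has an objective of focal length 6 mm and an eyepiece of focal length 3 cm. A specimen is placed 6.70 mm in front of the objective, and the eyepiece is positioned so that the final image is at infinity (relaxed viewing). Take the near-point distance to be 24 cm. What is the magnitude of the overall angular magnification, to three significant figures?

68.6

Convert to cm: f_obj = 6 mm = 0.6 cm; d_o = 6.70 mm = 0.67 cm.
Objective: 1/d_i = 1/f_obj - 1/d_o = 1/0.6 - 1/0.67 = 0.17413 cm^-1, so d_i = 5.743 cm.
m_obj = -d_i/d_o = -5.743/0.67 = -8.571.
Eyepiece angular magnification (image at infinity): M_eye = D/f_e = 24/3 = 8.000.
Overall M = m_obj x M_eye = (-8.571)(8.000) = -68.57.
|M| = 68.57.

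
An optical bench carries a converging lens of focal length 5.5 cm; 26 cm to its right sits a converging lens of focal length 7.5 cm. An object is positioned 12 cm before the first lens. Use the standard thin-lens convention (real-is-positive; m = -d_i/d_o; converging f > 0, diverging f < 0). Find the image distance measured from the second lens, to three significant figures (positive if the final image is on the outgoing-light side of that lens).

Lens 1: 1/d_i1 = 1/f_1 - 1/d_o1 = 1/5.5 - 1/12 = 0.09848 cm^-1, so d_i1 = 10.154 cm.
Object distance for lens 2: d_o2 = 26 - 10.154 = 15.846 cm.
Lens 2: 1/d_i2 = 1/f_2 - 1/d_o2 = 1/7.5 - 1/(15.846) = 0.07023 cm^-1, so d_i2 = 14.240 cm.

14.2 cm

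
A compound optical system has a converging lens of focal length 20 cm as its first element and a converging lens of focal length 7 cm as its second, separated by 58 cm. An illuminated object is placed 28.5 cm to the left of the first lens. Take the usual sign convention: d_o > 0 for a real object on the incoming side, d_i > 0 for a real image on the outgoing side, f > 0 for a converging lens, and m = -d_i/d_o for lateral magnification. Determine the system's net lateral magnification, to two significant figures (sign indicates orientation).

-1.0

Lens 1: 1/d_i1 = 1/f_1 - 1/d_o1 = 1/20 - 1/28.5 = 0.01491 cm^-1, so d_i1 = 67.059 cm.
m_1 = -(67.059)/28.5 = -2.3529.
This image would form 67.059 cm past lens 1, i.e. 9.059 cm beyond lens 2, so it is a virtual object for lens 2: d_o2 = 58 - 67.059 = -9.059 cm.
Lens 2: 1/d_i2 = 1/f_2 - 1/d_o2 = 1/7 - 1/(-9.059) = 0.25325 cm^-1, so d_i2 = 3.949 cm.
m_2 = -(3.949)/(-9.059) = 0.4359.
The system's lateral magnification is m_1 m_2 = (-2.3529)(0.4359) = -1.0256.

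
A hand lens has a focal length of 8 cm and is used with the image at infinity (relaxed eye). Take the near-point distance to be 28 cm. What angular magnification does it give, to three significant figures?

M = D/f = 28/8 = 3.500.

3.50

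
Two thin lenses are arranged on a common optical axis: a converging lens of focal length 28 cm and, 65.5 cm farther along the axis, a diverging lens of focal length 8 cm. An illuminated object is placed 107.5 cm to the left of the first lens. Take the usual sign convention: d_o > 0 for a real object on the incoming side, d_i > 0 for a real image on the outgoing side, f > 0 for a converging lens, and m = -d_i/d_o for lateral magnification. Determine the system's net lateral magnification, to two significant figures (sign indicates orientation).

Applying the thin-lens equation to the first lens, 1/28 = 1/107.5 + 1/d_i1, which gives d_i1 = 37.862 cm.
Its lateral magnification is m_1 = -d_i1/d_o1 = -(37.862)/107.5 = -0.3522.
That image sits 27.638 cm in front of the second lens, so d_o2 = 27.638 cm.
Applying the thin-lens equation again with f_2 = -8 cm and d_o2 = 27.638 cm gives d_i2 = -6.204 cm.
m_2 = -(-6.204)/(27.638) = 0.2245.
The system's lateral magnification is m_1 m_2 = (-0.3522)(0.2245) = -0.0791.

-0.079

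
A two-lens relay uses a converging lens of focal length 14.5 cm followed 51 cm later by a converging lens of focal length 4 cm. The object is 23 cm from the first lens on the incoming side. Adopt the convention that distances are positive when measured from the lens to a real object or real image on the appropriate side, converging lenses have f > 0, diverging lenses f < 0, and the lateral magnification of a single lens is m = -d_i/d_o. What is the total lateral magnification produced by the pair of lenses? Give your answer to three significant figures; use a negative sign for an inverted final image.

0.879

Lens 1: 1/d_i1 = 1/f_1 - 1/d_o1 = 1/14.5 - 1/23 = 0.02549 cm^-1, so d_i1 = 39.235 cm.
m_1 = -(39.235)/23 = -1.7059.
The intermediate image is 39.235 cm to the right of lens 1, so d_o2 = L - d_i1 = 51 - 39.235 = 11.765 cm.
Lens 2: 1/d_i2 = 1/f_2 - 1/d_o2 = 1/4 - 1/(11.765) = 0.16500 cm^-1, so d_i2 = 6.061 cm.
m_2 = -(6.061)/(11.765) = -0.5152.
Overall magnification: m = m_1 m_2 = 0.8788.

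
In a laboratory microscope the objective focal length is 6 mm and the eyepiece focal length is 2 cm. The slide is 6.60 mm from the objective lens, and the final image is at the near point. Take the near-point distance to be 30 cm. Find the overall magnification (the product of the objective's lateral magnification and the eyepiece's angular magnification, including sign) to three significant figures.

Convert to cm: f_obj = 6 mm = 0.6 cm; d_o = 6.60 mm = 0.66 cm.
Objective: 1/d_i = 1/f_obj - 1/d_o = 1/0.6 - 1/0.66 = 0.15152 cm^-1, so d_i = 6.600 cm.
m_obj = -d_i/d_o = -6.600/0.66 = -10.000.
Eyepiece angular magnification (image at near point): M_eye = 1 + D/f_e = 1 + 30/2 = 16.000.
Overall M = m_obj x M_eye = (-10.000)(16.000) = -160.00.

-160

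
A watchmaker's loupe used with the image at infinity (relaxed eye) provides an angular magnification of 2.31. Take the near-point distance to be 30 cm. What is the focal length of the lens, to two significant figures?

13 cm

For the image at infinity, M = D/f.
f = D/M = 30/2.31 = 12.987 cm.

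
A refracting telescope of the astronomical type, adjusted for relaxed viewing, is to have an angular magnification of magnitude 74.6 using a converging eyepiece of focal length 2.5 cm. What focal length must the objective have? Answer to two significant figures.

190 cm

|M| = f_obj/|f_eye|, so f_obj = |M| x |f_eye| = 74.6 x 2.5 = 186.500 cm.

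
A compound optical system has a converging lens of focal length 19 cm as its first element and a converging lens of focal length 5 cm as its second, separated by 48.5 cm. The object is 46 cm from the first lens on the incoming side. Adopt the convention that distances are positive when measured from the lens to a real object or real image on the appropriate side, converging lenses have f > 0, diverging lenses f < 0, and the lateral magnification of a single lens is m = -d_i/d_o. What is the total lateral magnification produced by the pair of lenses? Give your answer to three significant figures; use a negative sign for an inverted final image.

First lens: d_i1 = 1/(1/19 - 1/46) = 32.370 cm.
m_1 = -(32.370)/46 = -0.7037.
The intermediate image is 32.370 cm to the right of lens 1, so d_o2 = L - d_i1 = 48.5 - 32.370 = 16.130 cm.
Second lens: d_i2 = 1/(1/5 - 1/(16.130)) = 7.246 cm.
m_2 = -(7.246)/(16.130) = -0.4493.
The system's lateral magnification is m_1 m_2 = (-0.7037)(-0.4493) = 0.3161.

0.316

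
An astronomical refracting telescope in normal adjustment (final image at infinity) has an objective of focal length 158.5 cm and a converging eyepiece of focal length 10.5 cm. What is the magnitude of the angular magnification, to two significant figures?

15

|M| = f_obj/|f_eye| = 158.5/10.5 = 15.095.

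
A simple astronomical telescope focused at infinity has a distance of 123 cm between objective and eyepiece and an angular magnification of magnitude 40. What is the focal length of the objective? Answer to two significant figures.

In normal adjustment the tube length equals f_obj + f_eye and |M| = f_obj/f_eye.
So f_obj = 40 f_eye and 40 f_eye + f_eye = 123 cm, giving f_eye = 123/41 = 3.000 cm and f_obj = 120.000 cm.

120 cm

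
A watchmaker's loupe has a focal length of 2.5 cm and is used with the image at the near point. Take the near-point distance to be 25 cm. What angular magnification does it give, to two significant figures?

11

M = 1 + D/f = 1 + 25/2.5 = 11.000.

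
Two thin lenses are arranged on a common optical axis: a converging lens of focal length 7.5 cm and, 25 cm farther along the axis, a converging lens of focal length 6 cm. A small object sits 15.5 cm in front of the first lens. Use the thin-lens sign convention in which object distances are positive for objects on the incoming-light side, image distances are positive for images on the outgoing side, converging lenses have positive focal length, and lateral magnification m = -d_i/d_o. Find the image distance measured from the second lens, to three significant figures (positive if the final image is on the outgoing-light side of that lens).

14.1 cm

First lens: d_i1 = 1/(1/7.5 - 1/15.5) = 14.531 cm.
That image sits 10.469 cm in front of the second lens, so d_o2 = 10.469 cm.
Second lens: d_i2 = 1/(1/6 - 1/(10.469)) = 14.056 cm.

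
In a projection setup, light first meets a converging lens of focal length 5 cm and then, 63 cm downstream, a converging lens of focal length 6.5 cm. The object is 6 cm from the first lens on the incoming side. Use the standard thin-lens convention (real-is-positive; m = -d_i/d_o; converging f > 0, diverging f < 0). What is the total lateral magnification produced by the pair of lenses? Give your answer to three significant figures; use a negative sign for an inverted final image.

1.23

Lens 1: 1/d_i1 = 1/f_1 - 1/d_o1 = 1/5 - 1/6 = 0.03333 cm^-1, so d_i1 = 30.000 cm.
m_1 = -(30.000)/6 = -5.0000.
That image sits 33.000 cm in front of the second lens, so d_o2 = 33.000 cm.
Lens 2: 1/d_i2 = 1/f_2 - 1/d_o2 = 1/6.5 - 1/(33.000) = 0.12354 cm^-1, so d_i2 = 8.094 cm.
m_2 = -(8.094)/(33.000) = -0.2453.
The system's lateral magnification is m_1 m_2 = (-5.0000)(-0.2453) = 1.2264.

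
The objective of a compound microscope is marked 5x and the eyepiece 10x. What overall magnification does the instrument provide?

The overall magnification of a compound microscope is the product of the objective and eyepiece magnifications:
M = M_obj x M_eye = 5 x 10 = 50.

50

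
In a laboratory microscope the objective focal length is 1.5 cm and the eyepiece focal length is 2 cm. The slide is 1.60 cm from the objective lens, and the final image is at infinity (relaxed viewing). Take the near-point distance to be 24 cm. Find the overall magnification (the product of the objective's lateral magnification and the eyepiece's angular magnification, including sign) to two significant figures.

-180

Objective: 1/d_i = 1/f_obj - 1/d_o = 1/1.5 - 1/1.60 = 0.04167 cm^-1, so d_i = 24.000 cm.
m_obj = -d_i/d_o = -24.000/1.60 = -15.000.
Eyepiece angular magnification (image at infinity): M_eye = D/f_e = 24/2 = 12.000.
Overall M = m_obj x M_eye = (-15.000)(12.000) = -180.00.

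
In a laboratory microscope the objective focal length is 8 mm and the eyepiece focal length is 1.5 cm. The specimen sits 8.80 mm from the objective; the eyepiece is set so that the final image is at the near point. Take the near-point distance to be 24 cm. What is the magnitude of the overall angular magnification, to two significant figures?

Convert to cm: f_obj = 8 mm = 0.8 cm; d_o = 8.80 mm = 0.88 cm.
Objective: 1/d_i = 1/f_obj - 1/d_o = 1/0.8 - 1/0.88 = 0.11364 cm^-1, so d_i = 8.800 cm.
m_obj = -d_i/d_o = -8.800/0.88 = -10.000.
Eyepiece angular magnification (image at near point): M_eye = 1 + D/f_e = 1 + 24/1.5 = 17.000.
Overall M = m_obj x M_eye = (-10.000)(17.000) = -170.00.
|M| = 170.00.

170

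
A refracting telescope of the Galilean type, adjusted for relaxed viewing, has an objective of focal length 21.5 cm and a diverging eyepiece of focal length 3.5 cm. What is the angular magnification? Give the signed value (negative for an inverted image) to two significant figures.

M = -f_obj/f_eye = -21.5/(-3.5) = 6.143.

6.1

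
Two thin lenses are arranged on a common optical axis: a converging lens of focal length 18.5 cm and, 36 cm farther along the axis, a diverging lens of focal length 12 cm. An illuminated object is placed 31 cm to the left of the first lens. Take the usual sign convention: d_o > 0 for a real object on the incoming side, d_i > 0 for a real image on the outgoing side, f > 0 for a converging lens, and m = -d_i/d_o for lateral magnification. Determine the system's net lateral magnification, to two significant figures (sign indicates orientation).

-8.4

Applying the thin-lens equation to the first lens, 1/18.5 = 1/31 + 1/d_i1, which gives d_i1 = 45.880 cm.
Its lateral magnification is m_1 = -d_i1/d_o1 = -(45.880)/31 = -1.4800.
This image would form 45.880 cm past lens 1, i.e. 9.880 cm beyond lens 2, so it is a virtual object for lens 2: d_o2 = 36 - 45.880 = -9.880 cm.
Applying the thin-lens equation again with f_2 = -12 cm and d_o2 = -9.880 cm gives d_i2 = 55.925 cm.
m_2 = -(55.925)/(-9.880) = 5.6604.
Total m = m_1 x m_2 = (-1.4800)(5.6604) = -8.3774.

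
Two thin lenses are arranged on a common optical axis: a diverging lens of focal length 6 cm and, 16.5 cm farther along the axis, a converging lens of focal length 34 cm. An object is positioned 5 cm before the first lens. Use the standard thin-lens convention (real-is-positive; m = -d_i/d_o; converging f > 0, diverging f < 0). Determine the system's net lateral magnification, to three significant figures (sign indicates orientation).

1.26

Lens 1: 1/d_i1 = 1/f_1 - 1/d_o1 = 1/(-6) - 1/5 = -0.36667 cm^-1, so d_i1 = -2.727 cm.
m_1 = -(-2.727)/5 = 0.5455.
With d_i1 < 0 the first image is virtual and lies on the object side; the object distance for lens 2 is d_o2 = 16.5 - (-2.727) = 19.227 cm.
Lens 2: 1/d_i2 = 1/f_2 - 1/d_o2 = 1/34 - 1/(19.227) = -0.02260 cm^-1, so d_i2 = -44.252 cm.
m_2 = -(-44.252)/(19.227) = 2.3015.
Total m = m_1 x m_2 = (0.5455)(2.3015) = 1.2554.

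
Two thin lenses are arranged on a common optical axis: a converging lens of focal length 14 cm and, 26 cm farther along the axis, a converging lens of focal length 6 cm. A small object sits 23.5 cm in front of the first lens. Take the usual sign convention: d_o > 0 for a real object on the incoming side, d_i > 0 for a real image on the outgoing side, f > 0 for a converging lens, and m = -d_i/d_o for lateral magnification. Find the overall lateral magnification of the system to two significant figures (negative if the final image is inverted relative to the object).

-0.60

Lens 1: 1/d_i1 = 1/f_1 - 1/d_o1 = 1/14 - 1/23.5 = 0.02888 cm^-1, so d_i1 = 34.632 cm.
m_1 = -(34.632)/23.5 = -1.4737.
This image would form 34.632 cm past lens 1, i.e. 8.632 cm beyond lens 2, so it is a virtual object for lens 2: d_o2 = 26 - 34.632 = -8.632 cm.
Lens 2: 1/d_i2 = 1/f_2 - 1/d_o2 = 1/6 - 1/(-8.632) = 0.28252 cm^-1, so d_i2 = 3.540 cm.
m_2 = -(3.540)/(-8.632) = 0.4101.
Total m = m_1 x m_2 = (-1.4737)(0.4101) = -0.6043.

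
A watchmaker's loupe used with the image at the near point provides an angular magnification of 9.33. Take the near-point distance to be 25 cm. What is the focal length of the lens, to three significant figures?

3.00 cm

For the image at the near point, M = 1 + D/f.
f = D/(M - 1) = 25/(9.33 - 1) = 3.001 cm.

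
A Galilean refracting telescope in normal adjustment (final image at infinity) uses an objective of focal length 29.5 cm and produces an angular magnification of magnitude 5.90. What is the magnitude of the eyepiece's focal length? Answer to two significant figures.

|M| = f_obj/|f_eye|, so |f_eye| = f_obj/|M| = 29.5/5.9 = 5.000 cm.
(The eyepiece is diverging, so its signed focal length is -5.000 cm.)

5.0 cm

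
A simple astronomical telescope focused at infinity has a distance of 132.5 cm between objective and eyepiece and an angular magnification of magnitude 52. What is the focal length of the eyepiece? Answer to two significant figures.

In normal adjustment the tube length equals f_obj + f_eye and |M| = f_obj/f_eye.
So f_obj = 52 f_eye and 52 f_eye + f_eye = 132.5 cm, giving f_eye = 132.5/53 = 2.500 cm and f_obj = 130.000 cm.

2.5 cm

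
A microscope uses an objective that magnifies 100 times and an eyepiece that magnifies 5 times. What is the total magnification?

500

The overall magnification of a compound microscope is the product of the objective and eyepiece magnifications:
M = M_obj x M_eye = 100 x 5 = 500.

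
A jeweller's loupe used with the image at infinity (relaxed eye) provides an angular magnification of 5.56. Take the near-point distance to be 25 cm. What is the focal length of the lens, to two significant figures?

4.5 cm

For the image at infinity, M = D/f.
f = D/M = 25/5.56 = 4.496 cm.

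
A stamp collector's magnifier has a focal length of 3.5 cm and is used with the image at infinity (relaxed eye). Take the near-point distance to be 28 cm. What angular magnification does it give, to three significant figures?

M = D/f = 28/3.5 = 8.000.

8.00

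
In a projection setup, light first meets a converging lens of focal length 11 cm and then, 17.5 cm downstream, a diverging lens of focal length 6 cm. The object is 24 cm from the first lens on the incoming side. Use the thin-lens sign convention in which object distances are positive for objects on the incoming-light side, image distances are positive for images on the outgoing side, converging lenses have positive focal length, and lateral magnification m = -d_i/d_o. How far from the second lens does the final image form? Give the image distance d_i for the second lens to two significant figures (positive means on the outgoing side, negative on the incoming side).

5.3 cm

First lens: d_i1 = 1/(1/11 - 1/24) = 20.308 cm.
This image would form 20.308 cm past lens 1, i.e. 2.808 cm beyond lens 2, so it is a virtual object for lens 2: d_o2 = 17.5 - 20.308 = -2.808 cm.
Second lens: d_i2 = 1/(1/(-6) - 1/(-2.808)) = 5.277 cm.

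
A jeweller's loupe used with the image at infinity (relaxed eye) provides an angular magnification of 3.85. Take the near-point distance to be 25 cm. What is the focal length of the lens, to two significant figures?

6.5 cm

For the image at infinity, M = D/f.
f = D/M = 25/3.85 = 6.494 cm.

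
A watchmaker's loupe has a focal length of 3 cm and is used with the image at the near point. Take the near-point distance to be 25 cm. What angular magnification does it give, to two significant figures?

9.3

M = 1 + D/f = 1 + 25/3 = 9.333.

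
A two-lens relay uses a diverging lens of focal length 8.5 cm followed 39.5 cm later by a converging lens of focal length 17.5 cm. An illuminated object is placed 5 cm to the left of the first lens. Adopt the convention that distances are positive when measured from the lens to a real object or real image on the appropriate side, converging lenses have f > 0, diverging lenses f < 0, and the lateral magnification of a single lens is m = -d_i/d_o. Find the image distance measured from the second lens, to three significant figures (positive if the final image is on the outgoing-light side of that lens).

29.7 cm

First lens: d_i1 = 1/(1/(-8.5) - 1/5) = -3.148 cm.
The intermediate image is virtual, 3.148 cm to the left of lens 1, so d_o2 = L - d_i1 = 39.5 - (-3.148) = 42.648 cm.
Second lens: d_i2 = 1/(1/17.5 - 1/(42.648)) = 29.678 cm.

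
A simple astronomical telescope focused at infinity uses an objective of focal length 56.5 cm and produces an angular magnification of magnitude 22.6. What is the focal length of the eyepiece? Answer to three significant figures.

|M| = f_obj/f_eye, so f_eye = f_obj/|M| = 56.5/22.6 = 2.500 cm.

2.50 cm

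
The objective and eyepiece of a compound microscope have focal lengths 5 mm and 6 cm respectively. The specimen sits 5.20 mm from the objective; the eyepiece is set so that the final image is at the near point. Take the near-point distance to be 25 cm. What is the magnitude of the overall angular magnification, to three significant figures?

129

Convert to cm: f_obj = 5 mm = 0.5 cm; d_o = 5.20 mm = 0.52 cm.
Objective: 1/d_i = 1/f_obj - 1/d_o = 1/0.5 - 1/0.52 = 0.07692 cm^-1, so d_i = 13.000 cm.
m_obj = -d_i/d_o = -13.000/0.52 = -25.000.
Eyepiece angular magnification (image at near point): M_eye = 1 + D/f_e = 1 + 25/6 = 5.167.
Overall M = m_obj x M_eye = (-25.000)(5.167) = -129.17.
|M| = 129.17.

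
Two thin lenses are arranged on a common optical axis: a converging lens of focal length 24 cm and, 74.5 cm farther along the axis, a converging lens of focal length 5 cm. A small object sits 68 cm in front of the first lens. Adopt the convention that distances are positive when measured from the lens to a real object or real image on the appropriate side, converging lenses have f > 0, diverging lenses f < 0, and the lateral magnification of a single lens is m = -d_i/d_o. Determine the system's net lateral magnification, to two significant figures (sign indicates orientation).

First lens: d_i1 = 1/(1/24 - 1/68) = 37.091 cm.
m_1 = -(37.091)/68 = -0.5455.
That image sits 37.409 cm in front of the second lens, so d_o2 = 37.409 cm.
Second lens: d_i2 = 1/(1/5 - 1/(37.409)) = 5.771 cm.
m_2 = -(5.771)/(37.409) = -0.1543.
Overall magnification: m = m_1 m_2 = 0.0842.

0.084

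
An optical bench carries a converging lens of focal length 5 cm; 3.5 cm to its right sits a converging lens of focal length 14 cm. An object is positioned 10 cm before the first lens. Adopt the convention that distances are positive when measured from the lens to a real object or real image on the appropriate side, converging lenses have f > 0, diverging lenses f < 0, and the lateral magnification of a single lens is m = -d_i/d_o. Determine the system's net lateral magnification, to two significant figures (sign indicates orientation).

-0.68

Lens 1: 1/d_i1 = 1/f_1 - 1/d_o1 = 1/5 - 1/10 = 0.10000 cm^-1, so d_i1 = 10.000 cm.
m_1 = -(10.000)/10 = -1.0000.
This image would form 10.000 cm past lens 1, i.e. 6.500 cm beyond lens 2, so it is a virtual object for lens 2: d_o2 = 3.5 - 10.000 = -6.500 cm.
Lens 2: 1/d_i2 = 1/f_2 - 1/d_o2 = 1/14 - 1/(-6.500) = 0.22527 cm^-1, so d_i2 = 4.439 cm.
m_2 = -(4.439)/(-6.500) = 0.6829.
The system's lateral magnification is m_1 m_2 = (-1.0000)(0.6829) = -0.6829.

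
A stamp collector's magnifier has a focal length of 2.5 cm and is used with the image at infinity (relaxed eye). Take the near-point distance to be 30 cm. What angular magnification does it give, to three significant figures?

M = D/f = 30/2.5 = 12.000.

12.0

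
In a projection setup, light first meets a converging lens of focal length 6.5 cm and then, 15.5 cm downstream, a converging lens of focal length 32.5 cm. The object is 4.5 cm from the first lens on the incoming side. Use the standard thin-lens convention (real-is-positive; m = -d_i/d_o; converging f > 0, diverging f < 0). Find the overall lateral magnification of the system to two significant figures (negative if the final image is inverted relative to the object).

Lens 1: 1/d_i1 = 1/f_1 - 1/d_o1 = 1/6.5 - 1/4.5 = -0.06838 cm^-1, so d_i1 = -14.625 cm.
m_1 = -(-14.625)/4.5 = 3.2500.
With d_i1 < 0 the first image is virtual and lies on the object side; the object distance for lens 2 is d_o2 = 15.5 - (-14.625) = 30.125 cm.
Lens 2: 1/d_i2 = 1/f_2 - 1/d_o2 = 1/32.5 - 1/(30.125) = -0.00243 cm^-1, so d_i2 = -412.237 cm.
m_2 = -(-412.237)/(30.125) = 13.6842.
Overall magnification: m = m_1 m_2 = 44.4737.

44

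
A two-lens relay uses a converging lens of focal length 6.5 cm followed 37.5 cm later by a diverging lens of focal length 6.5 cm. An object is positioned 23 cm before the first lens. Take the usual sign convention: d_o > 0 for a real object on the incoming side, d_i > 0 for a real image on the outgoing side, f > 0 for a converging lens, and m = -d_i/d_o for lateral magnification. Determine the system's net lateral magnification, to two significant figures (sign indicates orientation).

-0.073

Lens 1: 1/d_i1 = 1/f_1 - 1/d_o1 = 1/6.5 - 1/23 = 0.11037 cm^-1, so d_i1 = 9.061 cm.
m_1 = -(9.061)/23 = -0.3939.
Object distance for lens 2: d_o2 = 37.5 - 9.061 = 28.439 cm.
Lens 2: 1/d_i2 = 1/f_2 - 1/d_o2 = 1/(-6.5) - 1/(28.439) = -0.18901 cm^-1, so d_i2 = -5.291 cm.
m_2 = -(-5.291)/(28.439) = 0.1860.
Total m = m_1 x m_2 = (-0.3939)(0.1860) = -0.0733.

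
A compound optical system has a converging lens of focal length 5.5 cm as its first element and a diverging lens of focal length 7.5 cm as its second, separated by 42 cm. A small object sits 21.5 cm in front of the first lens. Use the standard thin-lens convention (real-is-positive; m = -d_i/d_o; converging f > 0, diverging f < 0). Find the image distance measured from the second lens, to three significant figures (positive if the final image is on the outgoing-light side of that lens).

Applying the thin-lens equation to the first lens, 1/5.5 = 1/21.5 + 1/d_i1, which gives d_i1 = 7.391 cm.
That image sits 34.609 cm in front of the second lens, so d_o2 = 34.609 cm.
Applying the thin-lens equation again with f_2 = -7.5 cm and d_o2 = 34.609 cm gives d_i2 = -6.164 cm.

-6.16 cm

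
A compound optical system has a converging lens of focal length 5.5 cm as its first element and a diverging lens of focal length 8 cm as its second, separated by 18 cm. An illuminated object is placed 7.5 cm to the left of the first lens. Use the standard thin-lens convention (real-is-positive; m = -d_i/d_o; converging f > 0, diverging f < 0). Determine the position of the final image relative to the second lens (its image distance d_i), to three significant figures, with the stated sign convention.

First lens: d_i1 = 1/(1/5.5 - 1/7.5) = 20.625 cm.
Since 20.625 cm > 18 cm, the first image lies past the second lens and serves as a virtual object: d_o2 = L - d_i1 = -2.625 cm.
Second lens: d_i2 = 1/(1/(-8) - 1/(-2.625)) = 3.907 cm.

3.91 cm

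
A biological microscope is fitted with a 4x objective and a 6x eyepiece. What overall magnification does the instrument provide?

The overall magnification of a compound microscope is the product of the objective and eyepiece magnifications:
M = M_obj x M_eye = 4 x 6 = 24.

24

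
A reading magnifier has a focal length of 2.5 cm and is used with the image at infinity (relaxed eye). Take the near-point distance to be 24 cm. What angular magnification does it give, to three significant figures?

9.60

M = D/f = 24/2.5 = 9.600.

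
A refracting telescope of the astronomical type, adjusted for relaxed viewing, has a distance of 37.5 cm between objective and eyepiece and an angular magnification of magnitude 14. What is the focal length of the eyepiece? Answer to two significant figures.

2.5 cm

In normal adjustment the tube length equals f_obj + f_eye and |M| = f_obj/f_eye.
So f_obj = 14 f_eye and 14 f_eye + f_eye = 37.5 cm, giving f_eye = 37.5/15 = 2.500 cm and f_obj = 35.000 cm.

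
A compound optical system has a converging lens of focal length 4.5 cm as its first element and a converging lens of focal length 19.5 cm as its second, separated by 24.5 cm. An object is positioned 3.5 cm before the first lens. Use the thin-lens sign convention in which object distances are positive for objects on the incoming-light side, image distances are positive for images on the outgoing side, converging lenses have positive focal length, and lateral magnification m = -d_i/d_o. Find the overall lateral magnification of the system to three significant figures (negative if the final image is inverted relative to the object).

-4.23

Applying the thin-lens equation to the first lens, 1/4.5 = 1/3.5 + 1/d_i1, which gives d_i1 = -15.750 cm.
Its lateral magnification is m_1 = -d_i1/d_o1 = -(-15.750)/3.5 = 4.5000.
The intermediate image is virtual, 15.750 cm to the left of lens 1, so d_o2 = L - d_i1 = 24.5 - (-15.750) = 40.250 cm.
Applying the thin-lens equation again with f_2 = 19.5 cm and d_o2 = 40.250 cm gives d_i2 = 37.825 cm.
m_2 = -(37.825)/(40.250) = -0.9398.
Overall magnification: m = m_1 m_2 = -4.2289.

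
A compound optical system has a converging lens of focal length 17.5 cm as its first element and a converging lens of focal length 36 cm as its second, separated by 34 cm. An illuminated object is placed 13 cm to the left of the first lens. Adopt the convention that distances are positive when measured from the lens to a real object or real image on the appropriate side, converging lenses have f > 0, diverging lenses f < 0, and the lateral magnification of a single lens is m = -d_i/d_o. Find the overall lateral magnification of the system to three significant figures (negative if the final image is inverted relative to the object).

First lens: d_i1 = 1/(1/17.5 - 1/13) = -50.556 cm.
m_1 = -(-50.556)/13 = 3.8889.
The intermediate image is virtual, 50.556 cm to the left of lens 1, so d_o2 = L - d_i1 = 34 - (-50.556) = 84.556 cm.
Second lens: d_i2 = 1/(1/36 - 1/(84.556)) = 62.691 cm.
m_2 = -(62.691)/(84.556) = -0.7414.
Total m = m_1 x m_2 = (3.8889)(-0.7414) = -2.8833.

-2.88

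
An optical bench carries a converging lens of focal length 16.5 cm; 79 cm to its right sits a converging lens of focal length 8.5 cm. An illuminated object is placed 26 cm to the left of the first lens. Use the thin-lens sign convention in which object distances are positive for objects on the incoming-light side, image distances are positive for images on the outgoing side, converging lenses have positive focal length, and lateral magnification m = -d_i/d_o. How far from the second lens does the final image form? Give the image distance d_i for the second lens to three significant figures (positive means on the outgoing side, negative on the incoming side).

Applying the thin-lens equation to the first lens, 1/16.5 = 1/26 + 1/d_i1, which gives d_i1 = 45.158 cm.
That image sits 33.842 cm in front of the second lens, so d_o2 = 33.842 cm.
Applying the thin-lens equation again with f_2 = 8.5 cm and d_o2 = 33.842 cm gives d_i2 = 11.351 cm.

11.4 cm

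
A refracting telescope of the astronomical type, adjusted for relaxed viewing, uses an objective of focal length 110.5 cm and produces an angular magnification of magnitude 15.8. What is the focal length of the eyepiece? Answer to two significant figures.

|M| = f_obj/f_eye, so f_eye = f_obj/|M| = 110.5/15.8 = 6.994 cm.

7.0 cm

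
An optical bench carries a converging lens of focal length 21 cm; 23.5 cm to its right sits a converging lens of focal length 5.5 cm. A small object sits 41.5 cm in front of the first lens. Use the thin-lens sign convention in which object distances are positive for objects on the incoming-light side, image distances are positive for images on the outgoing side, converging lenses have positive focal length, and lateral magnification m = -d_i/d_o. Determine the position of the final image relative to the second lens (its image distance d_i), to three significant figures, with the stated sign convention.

4.27 cm

Lens 1: 1/d_i1 = 1/f_1 - 1/d_o1 = 1/21 - 1/41.5 = 0.02352 cm^-1, so d_i1 = 42.512 cm.
This image would form 42.512 cm past lens 1, i.e. 19.012 cm beyond lens 2, so it is a virtual object for lens 2: d_o2 = 23.5 - 42.512 = -19.012 cm.
Lens 2: 1/d_i2 = 1/f_2 - 1/d_o2 = 1/5.5 - 1/(-19.012) = 0.23442 cm^-1, so d_i2 = 4.266 cm.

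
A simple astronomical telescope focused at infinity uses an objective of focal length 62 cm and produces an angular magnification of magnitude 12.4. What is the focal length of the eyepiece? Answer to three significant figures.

5.00 cm

|M| = f_obj/f_eye, so f_eye = f_obj/|M| = 62/12.4 = 5.000 cm.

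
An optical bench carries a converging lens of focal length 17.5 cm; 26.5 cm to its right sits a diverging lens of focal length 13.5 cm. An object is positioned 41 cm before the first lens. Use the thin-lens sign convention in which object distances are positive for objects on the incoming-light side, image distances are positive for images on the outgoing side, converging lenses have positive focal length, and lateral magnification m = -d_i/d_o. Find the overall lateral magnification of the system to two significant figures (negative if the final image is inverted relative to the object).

-1.1

First lens: d_i1 = 1/(1/17.5 - 1/41) = 30.532 cm.
m_1 = -(30.532)/41 = -0.7447.
Since 30.532 cm > 26.5 cm, the first image lies past the second lens and serves as a virtual object: d_o2 = L - d_i1 = -4.032 cm.
Second lens: d_i2 = 1/(1/(-13.5) - 1/(-4.032)) = 5.749 cm.
m_2 = -(5.749)/(-4.032) = 1.4258.
Overall magnification: m = m_1 m_2 = -1.0618.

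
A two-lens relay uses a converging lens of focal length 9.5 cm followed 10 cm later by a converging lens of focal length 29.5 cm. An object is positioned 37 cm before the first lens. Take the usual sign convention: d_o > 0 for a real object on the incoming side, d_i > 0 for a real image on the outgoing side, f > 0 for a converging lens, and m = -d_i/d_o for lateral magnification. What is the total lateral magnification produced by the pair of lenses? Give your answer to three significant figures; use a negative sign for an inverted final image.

First lens: d_i1 = 1/(1/9.5 - 1/37) = 12.782 cm.
m_1 = -(12.782)/37 = -0.3455.
This image would form 12.782 cm past lens 1, i.e. 2.782 cm beyond lens 2, so it is a virtual object for lens 2: d_o2 = 10 - 12.782 = -2.782 cm.
Second lens: d_i2 = 1/(1/29.5 - 1/(-2.782)) = 2.542 cm.
m_2 = -(2.542)/(-2.782) = 0.9138.
Total m = m_1 x m_2 = (-0.3455)(0.9138) = -0.3157.

-0.316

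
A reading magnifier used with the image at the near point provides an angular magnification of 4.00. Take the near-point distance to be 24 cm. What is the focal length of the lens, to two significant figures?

8.0 cm

For the image at the near point, M = 1 + D/f.
f = D/(M - 1) = 24/(4.0 - 1) = 8.000 cm.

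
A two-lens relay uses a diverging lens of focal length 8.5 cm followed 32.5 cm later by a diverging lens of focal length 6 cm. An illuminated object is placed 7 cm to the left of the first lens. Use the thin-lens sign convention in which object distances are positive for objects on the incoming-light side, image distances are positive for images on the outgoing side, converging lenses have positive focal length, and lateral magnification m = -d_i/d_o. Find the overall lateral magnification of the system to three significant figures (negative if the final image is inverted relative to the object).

0.0777

Lens 1: 1/d_i1 = 1/f_1 - 1/d_o1 = 1/(-8.5) - 1/7 = -0.26050 cm^-1, so d_i1 = -3.839 cm.
m_1 = -(-3.839)/7 = 0.5484.
The intermediate image is virtual, 3.839 cm to the left of lens 1, so d_o2 = L - d_i1 = 32.5 - (-3.839) = 36.339 cm.
Lens 2: 1/d_i2 = 1/f_2 - 1/d_o2 = 1/(-6) - 1/(36.339) = -0.19419 cm^-1, so d_i2 = -5.150 cm.
m_2 = -(-5.150)/(36.339) = 0.1417.
Overall magnification: m = m_1 m_2 = 0.0777.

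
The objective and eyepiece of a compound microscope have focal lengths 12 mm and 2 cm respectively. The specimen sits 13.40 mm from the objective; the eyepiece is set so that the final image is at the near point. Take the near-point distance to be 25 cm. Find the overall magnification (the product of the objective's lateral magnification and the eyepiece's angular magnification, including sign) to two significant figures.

Convert to cm: f_obj = 12 mm = 1.2 cm; d_o = 13.40 mm = 1.34 cm.
Objective: 1/d_i = 1/f_obj - 1/d_o = 1/1.2 - 1/1.34 = 0.08706 cm^-1, so d_i = 11.486 cm.
m_obj = -d_i/d_o = -11.486/1.34 = -8.571.
Eyepiece angular magnification (image at near point): M_eye = 1 + D/f_e = 1 + 25/2 = 13.500.
Overall M = m_obj x M_eye = (-8.571)(13.500) = -115.71.

-120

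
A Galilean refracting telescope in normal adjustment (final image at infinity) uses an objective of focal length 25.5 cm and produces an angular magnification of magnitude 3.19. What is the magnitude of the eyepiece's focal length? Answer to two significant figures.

8.0 cm

|M| = f_obj/|f_eye|, so |f_eye| = f_obj/|M| = 25.5/3.19 = 7.994 cm.
(The eyepiece is diverging, so its signed focal length is -7.994 cm.)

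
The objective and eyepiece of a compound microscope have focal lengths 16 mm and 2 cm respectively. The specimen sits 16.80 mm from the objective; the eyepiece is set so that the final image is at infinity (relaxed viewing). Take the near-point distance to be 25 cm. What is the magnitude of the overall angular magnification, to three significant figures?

250

Convert to cm: f_obj = 16 mm = 1.6 cm; d_o = 16.80 mm = 1.68 cm.
Objective: 1/d_i = 1/f_obj - 1/d_o = 1/1.6 - 1/1.68 = 0.02976 cm^-1, so d_i = 33.600 cm.
m_obj = -d_i/d_o = -33.600/1.68 = -20.000.
Eyepiece angular magnification (image at infinity): M_eye = D/f_e = 25/2 = 12.500.
Overall M = m_obj x M_eye = (-20.000)(12.500) = -250.00.
|M| = 250.00.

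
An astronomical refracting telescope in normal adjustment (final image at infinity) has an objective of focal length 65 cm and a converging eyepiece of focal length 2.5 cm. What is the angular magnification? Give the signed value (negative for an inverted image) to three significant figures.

-26.0

M = -f_obj/f_eye = -65/(2.5) = -26.000.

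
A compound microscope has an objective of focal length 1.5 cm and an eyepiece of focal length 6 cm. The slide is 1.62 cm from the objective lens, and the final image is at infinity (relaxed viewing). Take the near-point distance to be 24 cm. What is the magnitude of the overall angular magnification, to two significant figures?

50

Objective: 1/d_i = 1/f_obj - 1/d_o = 1/1.5 - 1/1.62 = 0.04938 cm^-1, so d_i = 20.250 cm.
m_obj = -d_i/d_o = -20.250/1.62 = -12.500.
Eyepiece angular magnification (image at infinity): M_eye = D/f_e = 24/6 = 4.000.
Overall M = m_obj x M_eye = (-12.500)(4.000) = -50.00.
|M| = 50.00.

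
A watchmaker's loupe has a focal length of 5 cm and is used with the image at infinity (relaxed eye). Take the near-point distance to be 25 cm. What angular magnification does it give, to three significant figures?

M = D/f = 25/5 = 5.000.

5.00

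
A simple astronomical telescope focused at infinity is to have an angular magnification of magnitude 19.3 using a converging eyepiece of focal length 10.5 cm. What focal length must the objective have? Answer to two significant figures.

|M| = f_obj/|f_eye|, so f_obj = |M| x |f_eye| = 19.3 x 10.5 = 202.650 cm.

200 cm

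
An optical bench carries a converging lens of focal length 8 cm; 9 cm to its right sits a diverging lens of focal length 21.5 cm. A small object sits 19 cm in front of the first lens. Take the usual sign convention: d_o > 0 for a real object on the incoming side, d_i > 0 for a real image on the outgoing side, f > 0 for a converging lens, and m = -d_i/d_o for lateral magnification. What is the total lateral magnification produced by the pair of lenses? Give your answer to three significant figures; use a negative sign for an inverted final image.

Applying the thin-lens equation to the first lens, 1/8 = 1/19 + 1/d_i1, which gives d_i1 = 13.818 cm.
Its lateral magnification is m_1 = -d_i1/d_o1 = -(13.818)/19 = -0.7273.
Since 13.818 cm > 9 cm, the first image lies past the second lens and serves as a virtual object: d_o2 = L - d_i1 = -4.818 cm.
Applying the thin-lens equation again with f_2 = -21.5 cm and d_o2 = -4.818 cm gives d_i2 = 6.210 cm.
m_2 = -(6.210)/(-4.818) = 1.2888.
The system's lateral magnification is m_1 m_2 = (-0.7273)(1.2888) = -0.9373.

-0.937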